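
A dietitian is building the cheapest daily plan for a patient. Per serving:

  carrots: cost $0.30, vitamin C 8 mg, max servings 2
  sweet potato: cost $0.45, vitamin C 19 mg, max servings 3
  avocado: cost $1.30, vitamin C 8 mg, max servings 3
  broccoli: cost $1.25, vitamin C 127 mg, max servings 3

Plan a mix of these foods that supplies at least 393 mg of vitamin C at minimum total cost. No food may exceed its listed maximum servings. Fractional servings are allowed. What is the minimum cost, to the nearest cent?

$4.03

Cost per mg of vitamin C: broccoli $0.0098, sweet potato $0.0237, carrots $0.0375, avocado $0.1625.
Take 3 servings of broccoli: +381.0 mg vitamin C for $3.75 (total $3.75, still need 12.0 mg).
Take 0.6316 servings of sweet potato: +12.0 mg vitamin C for $0.28 (total $4.03, still need 0.0 mg).
Filling from the cheapest source first is optimal under one linear minimum: $4.03.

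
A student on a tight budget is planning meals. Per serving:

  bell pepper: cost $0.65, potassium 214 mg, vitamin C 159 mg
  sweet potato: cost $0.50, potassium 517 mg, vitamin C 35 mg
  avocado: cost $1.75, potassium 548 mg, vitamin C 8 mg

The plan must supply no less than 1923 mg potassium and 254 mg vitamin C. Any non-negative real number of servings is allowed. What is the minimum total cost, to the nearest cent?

An LP optimum is at a vertex; with two nutrient constraints at most two foods are used. Check each candidate.
bell pepper only: max(1923/214, 254/159) = 8.986 servings → $5.84.
sweet potato only: max(1923/517, 254/35) = 7.257 servings → $3.63.
avocado only: max(1923/548, 254/8) = 31.75 servings → $55.56.
bell pepper + sweet potato with both tight: 0.8568 servings and 3.365 servings → $2.24.
bell pepper + avocado with both tight: 1.449 servings and 2.943 servings → $6.09.
sweet potato + avocado: the both-tight solution has a negative serving — not a feasible corner.
So the least-cost plan costs $2.24.

$2.24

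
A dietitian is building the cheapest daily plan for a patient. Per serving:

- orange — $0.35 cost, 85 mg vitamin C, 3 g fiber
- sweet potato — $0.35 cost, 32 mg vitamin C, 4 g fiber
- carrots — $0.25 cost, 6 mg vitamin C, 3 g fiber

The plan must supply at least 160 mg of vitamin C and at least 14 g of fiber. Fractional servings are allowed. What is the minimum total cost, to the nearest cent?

$1.29

This is a tiny linear program; its minimum lies at a vertex of the feasible set. List the vertices and price them.
orange only: max(160/85, 14/3) = 4.667 servings → $1.63.
sweet potato only: max(160/32, 14/4) = 5 servings → $1.75.
carrots only: max(160/6, 14/3) = 26.67 servings → $6.67.
orange + sweet potato with both tight: 0.7869 servings and 2.91 servings → $1.29.
orange + carrots with both tight: 1.671 servings and 2.996 servings → $1.33.
sweet potato + carrots: intersection lies outside the first quadrant.
Cheapest feasible corner: $1.29.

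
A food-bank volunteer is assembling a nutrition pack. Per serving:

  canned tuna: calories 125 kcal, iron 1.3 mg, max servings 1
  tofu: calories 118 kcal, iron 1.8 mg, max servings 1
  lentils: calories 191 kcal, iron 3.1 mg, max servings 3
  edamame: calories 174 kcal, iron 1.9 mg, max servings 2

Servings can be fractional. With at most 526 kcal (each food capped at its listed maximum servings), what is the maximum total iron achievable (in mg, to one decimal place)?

Iron per kcal: lentils 0.01623, tofu 0.01525, edamame 0.01092, canned tuna 0.0104.
Take 2.754 servings of lentils: uses 526 kcal, +8.5 mg iron (running total 8.5 mg).
Greedy by best ratio exhausts the calories allowance optimally: 8.5 mg.

8.5 mg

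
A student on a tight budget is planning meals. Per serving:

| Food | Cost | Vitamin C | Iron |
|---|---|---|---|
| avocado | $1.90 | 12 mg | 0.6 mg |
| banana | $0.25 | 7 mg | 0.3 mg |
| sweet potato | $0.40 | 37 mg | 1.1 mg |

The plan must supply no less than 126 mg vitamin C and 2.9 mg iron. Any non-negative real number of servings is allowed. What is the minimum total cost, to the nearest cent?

$1.36

Compare the cost at each extreme point of the feasible region.
avocado only: max(126/12, 2.9/0.6) = 10.5 servings → $19.95.
banana only: max(126/7, 2.9/0.3) = 18 servings → $4.50.
sweet potato only: max(126/37, 2.9/1.1) = 3.405 servings → $1.36.
avocado + banana: the both-tight solution has a negative serving — not a feasible corner.
avocado + sweet potato: intersection lies outside the first quadrant.
banana + sweet potato with both targets exact would need a negative amount; discard.
So the least-cost plan costs $1.36.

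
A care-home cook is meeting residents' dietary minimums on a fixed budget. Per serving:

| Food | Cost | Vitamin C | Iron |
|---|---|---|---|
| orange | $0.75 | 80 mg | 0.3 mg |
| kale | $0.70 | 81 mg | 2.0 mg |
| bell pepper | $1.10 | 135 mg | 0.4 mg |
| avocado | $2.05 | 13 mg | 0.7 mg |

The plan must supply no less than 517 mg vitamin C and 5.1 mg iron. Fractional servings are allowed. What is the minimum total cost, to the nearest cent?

The cheapest plan sits at a corner of the feasible region — with two constraints it uses at most two foods.
orange only: max(517/80, 5.1/0.3) = 17 servings → $12.75.
kale only: max(517/81, 5.1/2.0) = 6.383 servings → $4.47.
bell pepper only: max(517/135, 5.1/0.4) = 12.75 servings → $14.03.
avocado only: max(517/13, 5.1/0.7) = 39.77 servings → $81.53.
orange + kale with both tight: 4.576 servings and 1.864 servings → $4.74.
orange + bell pepper: the both-tight solution has a negative serving — not a feasible corner.
orange + avocado with both tight: 5.674 servings and 4.854 servings → $14.21.
kale + bell pepper with both tight: 2.027 servings and 2.613 servings → $4.29.
kale + avocado: intersection lies outside the first quadrant.
bell pepper + avocado with both tight: 3.31 servings and 5.394 servings → $14.70.
Cheapest feasible corner: $4.29.

$4.29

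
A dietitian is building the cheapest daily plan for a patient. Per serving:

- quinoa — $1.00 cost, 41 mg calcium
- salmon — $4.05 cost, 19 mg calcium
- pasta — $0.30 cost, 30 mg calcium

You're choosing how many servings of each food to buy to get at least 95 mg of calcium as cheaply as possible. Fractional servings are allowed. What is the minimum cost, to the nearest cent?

Cost per mg of calcium: pasta $0.0100, quinoa $0.0244, salmon $0.2132.
With no serving limits, use only pasta: 95 mg / 30 mg = 3.167 servings × $0.30 = $0.95.

$0.95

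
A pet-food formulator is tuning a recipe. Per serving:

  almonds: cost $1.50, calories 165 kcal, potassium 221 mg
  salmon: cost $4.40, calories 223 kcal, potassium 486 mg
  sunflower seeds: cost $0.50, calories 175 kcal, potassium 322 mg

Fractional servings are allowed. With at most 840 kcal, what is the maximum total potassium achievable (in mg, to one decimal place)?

Potassium per kcal: salmon 2.179, sunflower seeds 1.84, almonds 1.339.
With no serving limits, spend the whole calories allowance on salmon: 840 kcal / 223 kcal × 486 mg = 1830.7 mg.

1830.7 mg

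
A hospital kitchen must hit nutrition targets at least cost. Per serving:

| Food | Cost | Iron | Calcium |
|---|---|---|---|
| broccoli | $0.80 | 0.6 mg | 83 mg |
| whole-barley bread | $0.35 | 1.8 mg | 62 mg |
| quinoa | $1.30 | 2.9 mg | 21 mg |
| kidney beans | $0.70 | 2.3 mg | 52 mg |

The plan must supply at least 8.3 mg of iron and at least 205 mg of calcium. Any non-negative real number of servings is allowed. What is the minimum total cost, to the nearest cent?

$1.61

Compare the cost at each extreme point of the feasible region.
broccoli only: max(8.3/0.6, 205/83) = 13.83 servings → $11.07.
whole-barley bread only: max(8.3/1.8, 205/62) = 4.611 servings → $1.61.
quinoa only: max(8.3/2.9, 205/21) = 9.762 servings → $12.69.
kidney beans only: max(8.3/2.3, 205/52) = 3.942 servings → $2.76.
broccoli + whole-barley bread: the both-tight solution has a negative serving — not a feasible corner.
broccoli + quinoa with both tight: 1.842 servings and 2.481 servings → $4.70.
broccoli + kidney beans with both tight: 0.2498 servings and 3.544 servings → $2.68.
whole-barley bread + quinoa with both tight: 2.959 servings and 1.025 servings → $2.37.
whole-barley bread + kidney beans with both tight: 0.8143 servings and 2.971 servings → $2.37.
quinoa + kidney beans: the both-tight solution has a negative serving — not a feasible corner.
Cheapest feasible corner: $1.61.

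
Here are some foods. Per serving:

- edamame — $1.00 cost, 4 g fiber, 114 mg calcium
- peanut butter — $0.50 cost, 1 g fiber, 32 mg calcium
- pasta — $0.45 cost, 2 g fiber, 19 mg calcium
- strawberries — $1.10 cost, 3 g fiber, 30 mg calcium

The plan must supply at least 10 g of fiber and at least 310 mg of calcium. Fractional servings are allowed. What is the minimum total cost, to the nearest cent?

Compare the cost at each extreme point of the feasible region.
edamame only: max(10/4, 310/114) = 2.719 servings → $2.72.
peanut butter only: max(10/1, 310/32) = 10 servings → $5.00.
pasta only: max(10/2, 310/19) = 16.32 servings → $7.34.
strawberries only: max(10/3, 310/30) = 10.33 servings → $11.37.
edamame + peanut butter with both tight: 0.7143 servings and 7.143 servings → $4.29.
edamame + pasta: intersection lies outside the first quadrant.
edamame + strawberries with both targets exact would need a negative amount; discard.
peanut butter + pasta with both tight: 9.556 servings and 0.2222 servings → $4.88.
peanut butter + strawberries with both tight: 9.545 servings and 0.1515 servings → $4.94.
pasta + strawberries with both targets exact would need a negative amount; discard.
Cheapest feasible corner: $2.72.

$2.72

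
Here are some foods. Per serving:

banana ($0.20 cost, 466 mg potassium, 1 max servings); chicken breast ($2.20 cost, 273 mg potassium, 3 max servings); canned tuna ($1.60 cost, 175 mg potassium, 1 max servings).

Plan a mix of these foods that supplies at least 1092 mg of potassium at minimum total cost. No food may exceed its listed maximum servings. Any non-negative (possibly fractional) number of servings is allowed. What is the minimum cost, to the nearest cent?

$5.24

Cost per mg of potassium: banana $0.0004, chicken breast $0.0081, canned tuna $0.0091.
Take 1 serving of banana: +466.0 mg potassium for $0.20 (total $0.20, still need 626.0 mg).
Take 2.293 servings of chicken breast: +626.0 mg potassium for $5.04 (total $5.24, still need 0.0 mg).
Greedy by cheapest-per-mg is optimal for a single linear constraint, so the minimum cost is $5.24.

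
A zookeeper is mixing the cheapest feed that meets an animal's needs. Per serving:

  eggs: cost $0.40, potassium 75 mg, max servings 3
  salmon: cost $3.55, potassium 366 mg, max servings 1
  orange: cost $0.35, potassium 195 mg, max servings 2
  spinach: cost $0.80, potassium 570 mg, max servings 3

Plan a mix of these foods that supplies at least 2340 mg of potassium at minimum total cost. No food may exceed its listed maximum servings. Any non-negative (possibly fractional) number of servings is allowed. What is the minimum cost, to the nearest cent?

$4.45

Cost per mg of potassium: spinach $0.0014, orange $0.0018, eggs $0.0053, salmon $0.0097.
Take 3 servings of spinach: +1710.0 mg potassium for $2.40 (total $2.40, still need 630.0 mg).
Take 2 servings of orange: +390.0 mg potassium for $0.70 (total $3.10, still need 240.0 mg).
Take 3 servings of eggs: +225.0 mg potassium for $1.20 (total $4.30, still need 15.0 mg).
Take 0.04098 servings of salmon: +15.0 mg potassium for $0.15 (total $4.45, still need 0.0 mg).
Filling from the cheapest source first is optimal under one linear minimum: $4.45.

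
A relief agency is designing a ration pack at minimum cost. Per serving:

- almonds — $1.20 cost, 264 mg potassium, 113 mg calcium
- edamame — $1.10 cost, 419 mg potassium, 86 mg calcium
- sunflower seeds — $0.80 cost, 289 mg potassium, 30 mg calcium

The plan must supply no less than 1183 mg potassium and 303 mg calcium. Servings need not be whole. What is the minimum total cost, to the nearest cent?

$3.62

Check every corner: each single food scaled to meet both minima, and each pair solved so both constraints bind.
almonds only: max(1183/264, 303/113) = 4.481 servings → $5.38.
edamame only: max(1183/419, 303/86) = 3.523 servings → $3.88.
sunflower seeds only: max(1183/289, 303/30) = 10.1 servings → $8.08.
almonds + edamame with both tight: 1.023 servings and 2.179 servings → $3.62.
almonds + sunflower seeds with both tight: 2.105 servings and 2.17 servings → $4.26.
edamame + sunflower seeds: intersection lies outside the first quadrant.
Cheapest feasible corner: $3.62.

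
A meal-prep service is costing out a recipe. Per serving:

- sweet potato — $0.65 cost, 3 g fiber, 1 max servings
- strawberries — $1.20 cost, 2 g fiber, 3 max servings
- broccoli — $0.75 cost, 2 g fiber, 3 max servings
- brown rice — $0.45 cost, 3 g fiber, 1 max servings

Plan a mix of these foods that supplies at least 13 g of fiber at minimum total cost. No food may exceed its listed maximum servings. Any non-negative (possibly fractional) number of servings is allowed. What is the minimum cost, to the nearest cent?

Cost per g of fiber: brown rice $0.1500, sweet potato $0.2167, broccoli $0.3750, strawberries $0.6000.
Take 1 serving of brown rice: +3.0 g fiber for $0.45 (total $0.45, still need 10.0 g).
Take 1 serving of sweet potato: +3.0 g fiber for $0.65 (total $1.10, still need 7.0 g).
Take 3 servings of broccoli: +6.0 g fiber for $2.25 (total $3.35, still need 1.0 g).
Take 0.5 servings of strawberries: +1.0 g fiber for $0.60 (total $3.95, still need 0.0 g).
Greedy by cheapest-per-g is optimal for a single linear constraint, so the minimum cost is $3.95.

$3.95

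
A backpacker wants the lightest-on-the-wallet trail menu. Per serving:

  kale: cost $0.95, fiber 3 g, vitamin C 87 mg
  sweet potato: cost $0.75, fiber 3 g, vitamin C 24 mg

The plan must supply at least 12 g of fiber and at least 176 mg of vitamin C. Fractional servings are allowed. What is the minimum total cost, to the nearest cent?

$3.25

Minimising a linear cost over {fiber ≥ 12, vitamin C ≥ 176, servings ≥ 0} — the optimum is at a vertex, using one or two foods.
kale only: max(12/3, 176/87) = 4 servings → $3.80.
sweet potato only: max(12/3, 176/24) = 7.333 servings → $5.50.
kale + sweet potato with both tight: 1.27 servings and 2.73 servings → $3.25.
Cheapest feasible corner: $3.25.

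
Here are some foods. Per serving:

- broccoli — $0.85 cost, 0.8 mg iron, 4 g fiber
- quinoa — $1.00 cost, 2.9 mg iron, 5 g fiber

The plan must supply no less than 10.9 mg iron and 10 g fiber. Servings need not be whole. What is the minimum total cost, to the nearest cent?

Compare the cost at each extreme point of the feasible region.
broccoli only: max(10.9/0.8, 10/4) = 13.62 servings → $11.58.
quinoa only: max(10.9/2.9, 10/5) = 3.759 servings → $3.76.
broccoli + quinoa: the both-tight solution has a negative serving — not a feasible corner.
Cheapest feasible corner: $3.76.

$3.76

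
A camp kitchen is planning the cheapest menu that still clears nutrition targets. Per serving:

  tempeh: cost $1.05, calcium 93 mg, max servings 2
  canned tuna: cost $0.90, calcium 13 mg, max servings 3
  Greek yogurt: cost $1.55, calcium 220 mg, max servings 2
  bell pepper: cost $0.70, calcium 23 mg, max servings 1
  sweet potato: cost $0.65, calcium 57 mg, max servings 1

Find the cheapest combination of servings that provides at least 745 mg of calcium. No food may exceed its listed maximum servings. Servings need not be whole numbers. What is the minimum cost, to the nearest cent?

Cost per mg of calcium: Greek yogurt $0.0070, tempeh $0.0113, sweet potato $0.0114, bell pepper $0.0304, canned tuna $0.0692.
Take 2 servings of Greek yogurt: +440.0 mg calcium for $3.10 (total $3.10, still need 305.0 mg).
Take 2 servings of tempeh: +186.0 mg calcium for $2.10 (total $5.20, still need 119.0 mg).
Take 1 serving of sweet potato: +57.0 mg calcium for $0.65 (total $5.85, still need 62.0 mg).
Take 1 serving of bell pepper: +23.0 mg calcium for $0.70 (total $6.55, still need 39.0 mg).
Take 3 servings of canned tuna: +39.0 mg calcium for $2.70 (total $9.25, still need 0.0 mg).
Greedy by cheapest-per-mg is optimal for a single linear constraint, so the minimum cost is $9.25.

$9.25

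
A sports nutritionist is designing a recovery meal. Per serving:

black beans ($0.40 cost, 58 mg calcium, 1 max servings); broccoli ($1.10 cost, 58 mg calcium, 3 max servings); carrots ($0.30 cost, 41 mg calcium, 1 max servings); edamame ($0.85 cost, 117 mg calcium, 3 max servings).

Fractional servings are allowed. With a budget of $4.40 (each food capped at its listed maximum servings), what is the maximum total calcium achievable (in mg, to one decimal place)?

510.6 mg

Calcium per dollar: black beans 145, edamame 137.6, carrots 136.7, broccoli 52.73.
Take 1 serving of black beans: spends $0.40, +58.0 mg calcium (running total 58.0 mg).
Take 3 servings of edamame: spends $2.55, +351.0 mg calcium (running total 409.0 mg).
Take 1 serving of carrots: spends $0.30, +41.0 mg calcium (running total 450.0 mg).
Take 1.045 servings of broccoli: spends $1.15, +60.6 mg calcium (running total 510.6 mg).
Greedy by best ratio exhausts the cost allowance optimally: 510.6 mg.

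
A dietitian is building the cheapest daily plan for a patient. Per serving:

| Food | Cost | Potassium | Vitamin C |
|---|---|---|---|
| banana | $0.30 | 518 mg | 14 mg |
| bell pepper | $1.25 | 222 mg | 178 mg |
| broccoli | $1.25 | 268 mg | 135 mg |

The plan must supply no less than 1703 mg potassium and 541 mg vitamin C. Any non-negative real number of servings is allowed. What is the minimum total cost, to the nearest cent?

$4.21

banana only: max(1703/518, 541/14) = 38.64 servings → $11.59.
bell pepper only: max(1703/222, 541/178) = 7.671 servings → $9.59.
broccoli only: max(1703/268, 541/135) = 6.354 servings → $7.94.
banana + bell pepper with both tight: 2.054 servings and 2.878 servings → $4.21.
banana + broccoli with both tight: 1.283 servings and 3.874 servings → $5.23.
bell pepper + broccoli: the both-tight solution has a negative serving — not a feasible corner.
So the least-cost plan costs $4.21.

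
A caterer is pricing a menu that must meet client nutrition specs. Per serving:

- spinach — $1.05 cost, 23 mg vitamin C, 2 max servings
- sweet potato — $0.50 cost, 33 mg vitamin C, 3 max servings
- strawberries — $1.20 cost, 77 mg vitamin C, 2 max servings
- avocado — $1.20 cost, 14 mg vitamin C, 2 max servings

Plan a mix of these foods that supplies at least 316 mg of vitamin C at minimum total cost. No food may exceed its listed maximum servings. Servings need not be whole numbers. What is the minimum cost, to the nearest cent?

$7.46

Cost per mg of vitamin C: sweet potato $0.0152, strawberries $0.0156, spinach $0.0457, avocado $0.0857.
Take 3 servings of sweet potato: +99.0 mg vitamin C for $1.50 (total $1.50, still need 217.0 mg).
Take 2 servings of strawberries: +154.0 mg vitamin C for $2.40 (total $3.90, still need 63.0 mg).
Take 2 servings of spinach: +46.0 mg vitamin C for $2.10 (total $6.00, still need 17.0 mg).
Take 1.214 servings of avocado: +17.0 mg vitamin C for $1.46 (total $7.46, still need 0.0 mg).
Greedy by cheapest-per-mg is optimal for a single linear constraint, so the minimum cost is $7.46.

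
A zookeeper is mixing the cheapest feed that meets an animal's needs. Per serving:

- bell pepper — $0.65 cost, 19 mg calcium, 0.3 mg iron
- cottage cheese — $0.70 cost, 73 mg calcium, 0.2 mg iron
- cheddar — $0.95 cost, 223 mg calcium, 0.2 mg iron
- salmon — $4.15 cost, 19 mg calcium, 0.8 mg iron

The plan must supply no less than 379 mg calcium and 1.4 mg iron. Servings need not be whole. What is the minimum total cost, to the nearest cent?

$3.75

bell pepper only: max(379/19, 1.4/0.3) = 19.95 servings → $12.97.
cottage cheese only: max(379/73, 1.4/0.2) = 7 servings → $4.90.
cheddar only: max(379/223, 1.4/0.2) = 7 servings → $6.65.
salmon only: max(379/19, 1.4/0.8) = 19.95 servings → $82.78.
bell pepper + cottage cheese with both tight: 1.459 servings and 4.812 servings → $4.32.
bell pepper + cheddar with both tight: 3.746 servings and 1.38 servings → $3.75.
bell pepper + salmon: the both-tight solution has a negative serving — not a feasible corner.
cottage cheese + cheddar: the both-tight solution has a negative serving — not a feasible corner.
cottage cheese + salmon with both tight: 5.066 servings and 0.4835 servings → $5.55.
cheddar + salmon with both tight: 1.584 servings and 1.354 servings → $7.12.
So the least-cost plan costs $3.75.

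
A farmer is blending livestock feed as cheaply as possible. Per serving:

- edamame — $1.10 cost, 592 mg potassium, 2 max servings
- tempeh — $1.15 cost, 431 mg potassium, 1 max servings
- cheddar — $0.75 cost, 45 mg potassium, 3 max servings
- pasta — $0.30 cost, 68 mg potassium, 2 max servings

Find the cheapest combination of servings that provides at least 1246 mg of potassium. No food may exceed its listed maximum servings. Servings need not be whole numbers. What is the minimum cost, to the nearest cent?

$2.37

Cost per mg of potassium: edamame $0.0019, tempeh $0.0027, pasta $0.0044, cheddar $0.0167.
Take 2 servings of edamame: +1184.0 mg potassium for $2.20 (total $2.20, still need 62.0 mg).
Take 0.1439 servings of tempeh: +62.0 mg potassium for $0.17 (total $2.37, still need 0.0 mg).
Greedy by cheapest-per-mg is optimal for a single linear constraint, so the minimum cost is $2.37.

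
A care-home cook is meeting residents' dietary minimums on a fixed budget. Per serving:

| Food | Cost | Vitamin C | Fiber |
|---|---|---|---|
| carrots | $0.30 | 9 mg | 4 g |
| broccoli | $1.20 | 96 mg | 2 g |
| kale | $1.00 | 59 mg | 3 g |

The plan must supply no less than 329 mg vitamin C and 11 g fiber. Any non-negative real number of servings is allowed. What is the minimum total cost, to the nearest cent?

With two linear requirements the optimum uses one or two foods; enumerate the corners.
carrots only: max(329/9, 11/4) = 36.56 servings → $10.97.
broccoli only: max(329/96, 11/2) = 5.5 servings → $6.60.
kale only: max(329/59, 11/3) = 5.576 servings → $5.58.
carrots + broccoli with both tight: 1.087 servings and 3.325 servings → $4.32.
carrots + kale with both targets exact would need a negative amount; discard.
broccoli + kale with both tight: 1.988 servings and 2.341 servings → $4.73.
Cheapest feasible corner: $4.32.

$4.32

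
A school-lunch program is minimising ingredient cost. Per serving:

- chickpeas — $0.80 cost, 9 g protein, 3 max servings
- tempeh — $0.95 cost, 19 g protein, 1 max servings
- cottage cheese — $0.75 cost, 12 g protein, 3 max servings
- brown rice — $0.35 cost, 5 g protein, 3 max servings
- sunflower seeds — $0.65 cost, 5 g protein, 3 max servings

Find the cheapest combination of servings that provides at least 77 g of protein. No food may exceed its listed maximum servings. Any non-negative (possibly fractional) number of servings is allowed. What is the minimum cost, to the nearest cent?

$4.87

Cost per g of protein: tempeh $0.0500, cottage cheese $0.0625, brown rice $0.0700, chickpeas $0.0889, sunflower seeds $0.1300.
Take 1 serving of tempeh: +19.0 g protein for $0.95 (total $0.95, still need 58.0 g).
Take 3 servings of cottage cheese: +36.0 g protein for $2.25 (total $3.20, still need 22.0 g).
Take 3 servings of brown rice: +15.0 g protein for $1.05 (total $4.25, still need 7.0 g).
Take 0.7778 servings of chickpeas: +7.0 g protein for $0.62 (total $4.87, still need 0.0 g).
Filling from the cheapest source first is optimal under one linear minimum: $4.87.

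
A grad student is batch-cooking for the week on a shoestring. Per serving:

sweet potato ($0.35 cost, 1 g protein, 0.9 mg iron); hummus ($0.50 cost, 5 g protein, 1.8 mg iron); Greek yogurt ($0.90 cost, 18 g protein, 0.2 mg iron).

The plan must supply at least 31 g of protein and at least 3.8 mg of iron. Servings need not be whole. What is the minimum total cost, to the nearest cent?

$2.05

An LP optimum is at a vertex; with two nutrient constraints at most two foods are used. Check each candidate.
sweet potato only: max(31/1, 3.8/0.9) = 31 servings → $10.85.
hummus only: max(31/5, 3.8/1.8) = 6.2 servings → $3.10.
Greek yogurt only: max(31/18, 3.8/0.2) = 19 servings → $17.10.
sweet potato + hummus: the both-tight solution has a negative serving — not a feasible corner.
sweet potato + Greek yogurt with both tight: 3.888 servings and 1.506 servings → $2.72.
hummus + Greek yogurt with both tight: 1.981 servings and 1.172 servings → $2.05.
Cheapest feasible corner: $2.05.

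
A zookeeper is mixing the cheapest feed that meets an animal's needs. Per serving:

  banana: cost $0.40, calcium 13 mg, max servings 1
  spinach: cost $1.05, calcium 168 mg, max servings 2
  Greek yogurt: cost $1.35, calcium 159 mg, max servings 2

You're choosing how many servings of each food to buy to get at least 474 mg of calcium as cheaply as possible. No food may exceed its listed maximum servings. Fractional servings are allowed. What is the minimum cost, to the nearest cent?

Cost per mg of calcium: spinach $0.0063, Greek yogurt $0.0085, banana $0.0308.
Take 2 servings of spinach: +336.0 mg calcium for $2.10 (total $2.10, still need 138.0 mg).
Take 0.8679 servings of Greek yogurt: +138.0 mg calcium for $1.17 (total $3.27, still need 0.0 mg).
Greedy by cheapest-per-mg is optimal for a single linear constraint, so the minimum cost is $3.27.

$3.27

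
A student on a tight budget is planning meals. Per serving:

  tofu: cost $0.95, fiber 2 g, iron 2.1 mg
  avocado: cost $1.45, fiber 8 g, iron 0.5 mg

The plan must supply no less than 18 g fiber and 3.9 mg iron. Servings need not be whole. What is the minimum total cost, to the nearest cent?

$4.09

Check every corner: each single food scaled to meet both minima, and each pair solved so both constraints bind.
tofu only: max(18/2, 3.9/2.1) = 9 servings → $8.55.
avocado only: max(18/8, 3.9/0.5) = 7.8 servings → $11.31.
tofu + avocado with both tight: 1.405 servings and 1.899 servings → $4.09.
The minimum over all feasible corners is $4.09.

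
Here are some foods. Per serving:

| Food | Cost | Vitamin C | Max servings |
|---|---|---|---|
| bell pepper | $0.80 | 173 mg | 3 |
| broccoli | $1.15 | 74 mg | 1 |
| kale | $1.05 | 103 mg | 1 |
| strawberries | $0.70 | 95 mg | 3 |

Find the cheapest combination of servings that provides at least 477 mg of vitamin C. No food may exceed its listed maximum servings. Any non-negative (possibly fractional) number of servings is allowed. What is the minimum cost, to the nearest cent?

Cost per mg of vitamin C: bell pepper $0.0046, strawberries $0.0074, kale $0.0102, broccoli $0.0155.
Take 2.757 servings of bell pepper: +477.0 mg vitamin C for $2.21 (total $2.21, still need 0.0 mg).
Greedy by cheapest-per-mg is optimal for a single linear constraint, so the minimum cost is $2.21.

$2.21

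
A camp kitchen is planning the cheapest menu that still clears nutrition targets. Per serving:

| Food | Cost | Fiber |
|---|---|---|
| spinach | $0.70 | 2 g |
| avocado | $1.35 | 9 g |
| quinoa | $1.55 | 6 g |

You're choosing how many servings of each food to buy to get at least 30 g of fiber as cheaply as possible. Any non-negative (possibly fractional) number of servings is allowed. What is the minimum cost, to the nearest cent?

Cost per g of fiber: avocado $0.1500, quinoa $0.2583, spinach $0.3500.
With no serving limits, use only avocado: 30 g / 9 g = 3.333 servings × $1.35 = $4.50.

$4.50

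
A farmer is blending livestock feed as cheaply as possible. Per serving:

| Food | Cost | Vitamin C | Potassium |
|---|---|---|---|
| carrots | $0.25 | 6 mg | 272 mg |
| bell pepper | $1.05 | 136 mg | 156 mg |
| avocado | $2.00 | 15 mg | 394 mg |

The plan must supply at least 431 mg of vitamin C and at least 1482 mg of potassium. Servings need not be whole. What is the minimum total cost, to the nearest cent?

$4.09

This is a tiny linear program; its minimum lies at a vertex of the feasible set. List the vertices and price them.
carrots only: max(431/6, 1482/272) = 71.83 servings → $17.96.
bell pepper only: max(431/136, 1482/156) = 9.5 servings → $9.97.
avocado only: max(431/15, 1482/394) = 28.73 servings → $57.47.
carrots + bell pepper with both tight: 3.725 servings and 3.005 servings → $4.09.
carrots + avocado with both targets exact would need a negative amount; discard.
bell pepper + avocado with both tight: 2.88 servings and 2.621 servings → $8.27.
Cheapest feasible corner: $4.09.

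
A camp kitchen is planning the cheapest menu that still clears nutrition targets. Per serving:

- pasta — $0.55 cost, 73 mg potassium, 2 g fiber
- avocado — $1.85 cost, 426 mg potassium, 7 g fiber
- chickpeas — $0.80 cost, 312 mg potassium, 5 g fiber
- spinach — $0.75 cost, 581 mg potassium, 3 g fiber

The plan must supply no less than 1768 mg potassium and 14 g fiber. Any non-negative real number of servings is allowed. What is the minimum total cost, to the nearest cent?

$2.85

The cheapest plan sits at a corner of the feasible region — with two constraints it uses at most two foods.
pasta only: max(1768/73, 14/2) = 24.22 servings → $13.32.
avocado only: max(1768/426, 14/7) = 4.15 servings → $7.68.
chickpeas only: max(1768/312, 14/5) = 5.667 servings → $4.53.
spinach only: max(1768/581, 14/3) = 4.667 servings → $3.50.
pasta + avocado: intersection lies outside the first quadrant.
pasta + chickpeas with both targets exact would need a negative amount; discard.
pasta + spinach with both tight: 3.001 servings and 2.666 servings → $3.65.
avocado + chickpeas with both targets exact would need a negative amount; discard.
avocado + spinach with both tight: 1.015 servings and 2.299 servings → $3.60.
chickpeas + spinach with both tight: 1.437 servings and 2.271 servings → $2.85.
Cheapest feasible corner: $2.85.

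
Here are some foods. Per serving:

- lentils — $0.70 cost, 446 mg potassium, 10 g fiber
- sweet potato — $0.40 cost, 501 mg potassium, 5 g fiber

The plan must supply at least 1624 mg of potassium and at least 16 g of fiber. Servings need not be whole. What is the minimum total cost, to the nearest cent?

$1.30

At the optimum either one food covers both requirements or two foods hit both targets exactly; no other combination can be cheaper.
lentils only: max(1624/446, 16/10) = 3.641 servings → $2.55.
sweet potato only: max(1624/501, 16/5) = 3.242 servings → $1.30.
lentils + sweet potato with both targets exact would need a negative amount; discard.
So the least-cost plan costs $1.30.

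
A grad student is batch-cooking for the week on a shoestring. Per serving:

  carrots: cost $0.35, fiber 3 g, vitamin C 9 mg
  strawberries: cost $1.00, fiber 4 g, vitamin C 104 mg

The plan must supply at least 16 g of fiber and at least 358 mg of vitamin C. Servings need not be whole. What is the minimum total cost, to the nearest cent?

$3.66

Two binding constraints pin down two serving amounts, so the optimal mix uses at most two foods. The candidates are each food alone (scaled to the tighter of fiber/vitamin C) and each pair with both constraints tight.
carrots only: max(16/3, 358/9) = 39.78 servings → $13.92.
strawberries only: max(16/4, 358/104) = 4 servings → $4.00.
carrots + strawberries with both tight: 0.8406 servings and 3.37 servings → $3.66.
Cheapest feasible corner: $3.66.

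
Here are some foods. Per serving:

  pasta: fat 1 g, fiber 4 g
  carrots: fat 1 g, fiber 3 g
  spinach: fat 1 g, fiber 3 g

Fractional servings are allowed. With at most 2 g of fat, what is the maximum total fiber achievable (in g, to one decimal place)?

8.0 g

Fiber per g fat: pasta 4, carrots 3, spinach 3.
With no serving limits, spend the whole fat allowance on pasta: 2 g / 1 g × 4 g = 8.0 g.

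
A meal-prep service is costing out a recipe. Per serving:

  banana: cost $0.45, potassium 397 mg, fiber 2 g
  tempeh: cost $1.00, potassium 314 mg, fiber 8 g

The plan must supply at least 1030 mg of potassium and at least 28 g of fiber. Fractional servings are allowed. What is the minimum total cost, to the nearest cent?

$3.50

With two linear requirements the optimum uses one or two foods; enumerate the corners.
banana only: max(1030/397, 28/2) = 14 servings → $6.30.
tempeh only: max(1030/314, 28/8) = 3.5 servings → $3.50.
banana + tempeh: intersection lies outside the first quadrant.
So the least-cost plan costs $3.50.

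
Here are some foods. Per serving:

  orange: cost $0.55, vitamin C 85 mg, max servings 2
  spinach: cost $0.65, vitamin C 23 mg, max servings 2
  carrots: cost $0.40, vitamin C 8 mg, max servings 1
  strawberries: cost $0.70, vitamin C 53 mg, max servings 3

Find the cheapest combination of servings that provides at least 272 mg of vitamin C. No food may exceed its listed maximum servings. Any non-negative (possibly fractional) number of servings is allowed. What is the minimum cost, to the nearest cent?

Cost per mg of vitamin C: orange $0.0065, strawberries $0.0132, spinach $0.0283, carrots $0.0500.
Take 2 servings of orange: +170.0 mg vitamin C for $1.10 (total $1.10, still need 102.0 mg).
Take 1.925 servings of strawberries: +102.0 mg vitamin C for $1.35 (total $2.45, still need 0.0 mg).
Greedy by cheapest-per-mg is optimal for a single linear constraint, so the minimum cost is $2.45.

$2.45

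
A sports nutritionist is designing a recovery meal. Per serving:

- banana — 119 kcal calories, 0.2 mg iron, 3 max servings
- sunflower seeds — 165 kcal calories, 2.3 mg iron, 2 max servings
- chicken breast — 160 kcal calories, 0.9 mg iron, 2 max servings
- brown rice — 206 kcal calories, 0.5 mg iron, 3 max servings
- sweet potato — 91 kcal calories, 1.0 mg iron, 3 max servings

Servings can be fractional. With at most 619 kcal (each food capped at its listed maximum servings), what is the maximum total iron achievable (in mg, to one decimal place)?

Iron per kcal: sunflower seeds 0.01394, sweet potato 0.01099, chicken breast 0.005625, brown rice 0.002427, banana 0.001681.
Take 2 servings of sunflower seeds: uses 330 kcal, +4.6 mg iron (running total 4.6 mg).
Take 3 servings of sweet potato: uses 273 kcal, +3.0 mg iron (running total 7.6 mg).
Take 0.1 servings of chicken breast: uses 16 kcal, +0.1 mg iron (running total 7.7 mg).
Greedy by best ratio exhausts the calories allowance optimally: 7.7 mg.

7.7 mg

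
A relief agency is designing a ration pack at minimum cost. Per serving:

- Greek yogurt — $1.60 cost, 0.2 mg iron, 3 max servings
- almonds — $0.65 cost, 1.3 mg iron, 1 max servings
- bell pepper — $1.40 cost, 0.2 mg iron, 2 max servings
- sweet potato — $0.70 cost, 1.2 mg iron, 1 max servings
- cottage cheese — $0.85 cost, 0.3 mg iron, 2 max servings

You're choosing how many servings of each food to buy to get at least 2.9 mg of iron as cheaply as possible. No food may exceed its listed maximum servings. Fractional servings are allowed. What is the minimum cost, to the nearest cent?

Cost per mg of iron: almonds $0.5000, sweet potato $0.5833, cottage cheese $2.8333, bell pepper $7.0000, Greek yogurt $8.0000.
Take 1 serving of almonds: +1.3 mg iron for $0.65 (total $0.65, still need 1.6 mg).
Take 1 serving of sweet potato: +1.2 mg iron for $0.70 (total $1.35, still need 0.4 mg).
Take 1.333 servings of cottage cheese: +0.4 mg iron for $1.13 (total $2.48, still need 0.0 mg).
Greedy by cheapest-per-mg is optimal for a single linear constraint, so the minimum cost is $2.48.

$2.48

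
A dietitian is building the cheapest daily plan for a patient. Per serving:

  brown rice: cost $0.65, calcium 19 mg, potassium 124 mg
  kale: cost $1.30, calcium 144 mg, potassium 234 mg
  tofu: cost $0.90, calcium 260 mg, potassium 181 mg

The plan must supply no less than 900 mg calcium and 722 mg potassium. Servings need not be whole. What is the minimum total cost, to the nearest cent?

$3.59

With two linear requirements the optimum uses one or two foods; enumerate the corners.
brown rice only: max(900/19, 722/124) = 47.37 servings → $30.79.
kale only: max(900/144, 722/234) = 6.25 servings → $8.12.
tofu only: max(900/260, 722/181) = 3.989 servings → $3.59.
brown rice + kale: intersection lies outside the first quadrant.
brown rice + tofu with both tight: 0.8618 servings and 3.399 servings → $3.62.
kale + tofu with both tight: 0.7137 servings and 3.066 servings → $3.69.
The minimum over all feasible corners is $3.59.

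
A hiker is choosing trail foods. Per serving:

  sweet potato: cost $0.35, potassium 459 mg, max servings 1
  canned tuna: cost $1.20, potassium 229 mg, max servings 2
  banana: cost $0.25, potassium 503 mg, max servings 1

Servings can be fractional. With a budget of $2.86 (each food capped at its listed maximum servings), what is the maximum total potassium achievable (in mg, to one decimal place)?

Potassium per dollar: banana 2012, sweet potato 1311, canned tuna 190.8.
Take 1 serving of banana: spends $0.25, +503.0 mg potassium (running total 503.0 mg).
Take 1 serving of sweet potato: spends $0.35, +459.0 mg potassium (running total 962.0 mg).
Take 1.883 servings of canned tuna: spends $2.26, +431.3 mg potassium (running total 1393.3 mg).
Filling greedily by potassium-per-dollar is optimal for one linear limit, giving 1393.3 mg.

1393.3 mg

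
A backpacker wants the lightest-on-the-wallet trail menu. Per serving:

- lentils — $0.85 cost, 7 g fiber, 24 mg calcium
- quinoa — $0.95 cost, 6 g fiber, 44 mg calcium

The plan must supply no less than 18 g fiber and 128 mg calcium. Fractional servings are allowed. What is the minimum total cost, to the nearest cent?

Compare the cost at each extreme point of the feasible region.
lentils only: max(18/7, 128/24) = 5.333 servings → $4.53.
quinoa only: max(18/6, 128/44) = 3 servings → $2.85.
lentils + quinoa with both tight: 0.1463 servings and 2.829 servings → $2.81.
So the least-cost plan costs $2.81.

$2.81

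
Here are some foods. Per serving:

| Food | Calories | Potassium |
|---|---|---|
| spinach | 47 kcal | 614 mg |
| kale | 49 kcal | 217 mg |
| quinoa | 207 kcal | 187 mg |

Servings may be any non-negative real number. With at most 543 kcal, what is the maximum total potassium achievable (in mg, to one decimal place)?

Potassium per kcal: spinach 13.06, kale 4.429, quinoa 0.9034.
With no serving limits, spend the whole calories allowance on spinach: 543 kcal / 47 kcal × 614 mg = 7093.7 mg.

7093.7 mg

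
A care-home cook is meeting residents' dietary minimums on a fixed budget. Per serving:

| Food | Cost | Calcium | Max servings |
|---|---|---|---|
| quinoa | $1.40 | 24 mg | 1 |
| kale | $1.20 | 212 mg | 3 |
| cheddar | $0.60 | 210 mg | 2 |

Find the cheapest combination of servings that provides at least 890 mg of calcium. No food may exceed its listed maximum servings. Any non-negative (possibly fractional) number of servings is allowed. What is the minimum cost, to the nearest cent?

$3.86

Cost per mg of calcium: cheddar $0.0029, kale $0.0057, quinoa $0.0583.
Take 2 servings of cheddar: +420.0 mg calcium for $1.20 (total $1.20, still need 470.0 mg).
Take 2.217 servings of kale: +470.0 mg calcium for $2.66 (total $3.86, still need 0.0 mg).
Greedy by cheapest-per-mg is optimal for a single linear constraint, so the minimum cost is $3.86.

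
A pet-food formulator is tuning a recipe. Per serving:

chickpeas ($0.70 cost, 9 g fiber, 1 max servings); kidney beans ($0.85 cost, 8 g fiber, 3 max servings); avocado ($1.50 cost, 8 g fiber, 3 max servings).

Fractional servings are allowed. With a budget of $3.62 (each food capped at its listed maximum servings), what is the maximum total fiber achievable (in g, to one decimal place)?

Fiber per dollar: chickpeas 12.86, kidney beans 9.412, avocado 5.333.
Take 1 serving of chickpeas: spends $0.70, +9.0 g fiber (running total 9.0 g).
Take 3 servings of kidney beans: spends $2.55, +24.0 g fiber (running total 33.0 g).
Take 0.2467 servings of avocado: spends $0.37, +2.0 g fiber (running total 35.0 g).
Filling greedily by fiber-per-dollar is optimal for one linear limit, giving 35.0 g.

35.0 g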